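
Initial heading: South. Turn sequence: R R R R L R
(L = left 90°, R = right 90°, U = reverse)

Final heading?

Start: South
  R (right (90° clockwise)) -> West
  R (right (90° clockwise)) -> North
  R (right (90° clockwise)) -> East
  R (right (90° clockwise)) -> South
  L (left (90° counter-clockwise)) -> East
  R (right (90° clockwise)) -> South
Final: South

Answer: Final heading: South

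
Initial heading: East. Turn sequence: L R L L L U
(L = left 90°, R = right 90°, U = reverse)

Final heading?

Start: East
  L (left (90° counter-clockwise)) -> North
  R (right (90° clockwise)) -> East
  L (left (90° counter-clockwise)) -> North
  L (left (90° counter-clockwise)) -> West
  L (left (90° counter-clockwise)) -> South
  U (U-turn (180°)) -> North
Final: North

Answer: Final heading: North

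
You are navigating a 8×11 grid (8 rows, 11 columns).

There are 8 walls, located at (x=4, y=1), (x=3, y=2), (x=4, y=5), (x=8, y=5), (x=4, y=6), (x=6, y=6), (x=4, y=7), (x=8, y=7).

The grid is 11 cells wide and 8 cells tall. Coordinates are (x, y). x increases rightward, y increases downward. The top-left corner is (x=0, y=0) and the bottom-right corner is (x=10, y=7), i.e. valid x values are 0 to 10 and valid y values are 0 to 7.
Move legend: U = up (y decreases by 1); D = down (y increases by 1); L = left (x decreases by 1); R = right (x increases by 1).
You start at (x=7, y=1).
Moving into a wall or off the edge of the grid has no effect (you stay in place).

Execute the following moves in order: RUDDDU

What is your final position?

Start: (x=7, y=1)
  R (right): (x=7, y=1) -> (x=8, y=1)
  U (up): (x=8, y=1) -> (x=8, y=0)
  D (down): (x=8, y=0) -> (x=8, y=1)
  D (down): (x=8, y=1) -> (x=8, y=2)
  D (down): (x=8, y=2) -> (x=8, y=3)
  U (up): (x=8, y=3) -> (x=8, y=2)
Final: (x=8, y=2)

Answer: Final position: (x=8, y=2)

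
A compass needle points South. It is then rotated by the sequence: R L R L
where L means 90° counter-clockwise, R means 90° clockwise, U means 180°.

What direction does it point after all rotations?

Answer: Final heading: South

Derivation:
Start: South
  R (right (90° clockwise)) -> West
  L (left (90° counter-clockwise)) -> South
  R (right (90° clockwise)) -> West
  L (left (90° counter-clockwise)) -> South
Final: South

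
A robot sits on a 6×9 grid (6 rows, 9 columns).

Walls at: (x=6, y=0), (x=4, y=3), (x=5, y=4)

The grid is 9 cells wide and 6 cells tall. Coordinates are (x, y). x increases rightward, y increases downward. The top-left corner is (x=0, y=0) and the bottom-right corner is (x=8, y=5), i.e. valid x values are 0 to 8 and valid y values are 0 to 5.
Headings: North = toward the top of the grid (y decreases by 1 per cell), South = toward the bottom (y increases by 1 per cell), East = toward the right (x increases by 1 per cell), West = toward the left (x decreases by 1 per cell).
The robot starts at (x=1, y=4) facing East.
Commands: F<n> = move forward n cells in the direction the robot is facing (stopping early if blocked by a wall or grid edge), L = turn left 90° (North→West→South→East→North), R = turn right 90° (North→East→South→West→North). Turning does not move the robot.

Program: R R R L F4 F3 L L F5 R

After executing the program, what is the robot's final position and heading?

Answer: Final position: (x=4, y=4), facing South

Derivation:
Start: (x=1, y=4), facing East
  R: turn right, now facing South
  R: turn right, now facing West
  R: turn right, now facing North
  L: turn left, now facing West
  F4: move forward 1/4 (blocked), now at (x=0, y=4)
  F3: move forward 0/3 (blocked), now at (x=0, y=4)
  L: turn left, now facing South
  L: turn left, now facing East
  F5: move forward 4/5 (blocked), now at (x=4, y=4)
  R: turn right, now facing South
Final: (x=4, y=4), facing South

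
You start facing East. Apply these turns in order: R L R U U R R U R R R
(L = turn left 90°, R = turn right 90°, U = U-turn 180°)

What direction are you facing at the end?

Answer: Final heading: East

Derivation:
Start: East
  R (right (90° clockwise)) -> South
  L (left (90° counter-clockwise)) -> East
  R (right (90° clockwise)) -> South
  U (U-turn (180°)) -> North
  U (U-turn (180°)) -> South
  R (right (90° clockwise)) -> West
  R (right (90° clockwise)) -> North
  U (U-turn (180°)) -> South
  R (right (90° clockwise)) -> West
  R (right (90° clockwise)) -> North
  R (right (90° clockwise)) -> East
Final: East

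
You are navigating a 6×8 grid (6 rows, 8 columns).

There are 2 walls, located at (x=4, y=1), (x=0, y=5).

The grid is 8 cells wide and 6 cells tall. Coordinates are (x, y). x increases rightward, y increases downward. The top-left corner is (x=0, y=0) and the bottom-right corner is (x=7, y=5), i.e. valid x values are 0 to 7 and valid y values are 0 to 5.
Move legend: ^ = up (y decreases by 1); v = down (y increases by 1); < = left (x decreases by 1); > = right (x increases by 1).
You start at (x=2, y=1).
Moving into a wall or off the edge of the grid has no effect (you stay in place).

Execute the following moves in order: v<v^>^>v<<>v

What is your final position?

Start: (x=2, y=1)
  v (down): (x=2, y=1) -> (x=2, y=2)
  < (left): (x=2, y=2) -> (x=1, y=2)
  v (down): (x=1, y=2) -> (x=1, y=3)
  ^ (up): (x=1, y=3) -> (x=1, y=2)
  > (right): (x=1, y=2) -> (x=2, y=2)
  ^ (up): (x=2, y=2) -> (x=2, y=1)
  > (right): (x=2, y=1) -> (x=3, y=1)
  v (down): (x=3, y=1) -> (x=3, y=2)
  < (left): (x=3, y=2) -> (x=2, y=2)
  < (left): (x=2, y=2) -> (x=1, y=2)
  > (right): (x=1, y=2) -> (x=2, y=2)
  v (down): (x=2, y=2) -> (x=2, y=3)
Final: (x=2, y=3)

Answer: Final position: (x=2, y=3)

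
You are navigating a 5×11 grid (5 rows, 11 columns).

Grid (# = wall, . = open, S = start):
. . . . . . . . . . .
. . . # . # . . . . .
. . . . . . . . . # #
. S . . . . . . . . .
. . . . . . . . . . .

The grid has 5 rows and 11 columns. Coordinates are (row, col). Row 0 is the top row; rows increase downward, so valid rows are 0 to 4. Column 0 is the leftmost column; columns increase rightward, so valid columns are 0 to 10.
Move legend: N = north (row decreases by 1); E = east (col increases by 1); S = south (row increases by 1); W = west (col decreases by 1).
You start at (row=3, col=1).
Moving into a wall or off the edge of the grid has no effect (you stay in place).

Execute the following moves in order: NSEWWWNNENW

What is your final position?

Answer: Final position: (row=0, col=0)

Derivation:
Start: (row=3, col=1)
  N (north): (row=3, col=1) -> (row=2, col=1)
  S (south): (row=2, col=1) -> (row=3, col=1)
  E (east): (row=3, col=1) -> (row=3, col=2)
  W (west): (row=3, col=2) -> (row=3, col=1)
  W (west): (row=3, col=1) -> (row=3, col=0)
  W (west): blocked, stay at (row=3, col=0)
  N (north): (row=3, col=0) -> (row=2, col=0)
  N (north): (row=2, col=0) -> (row=1, col=0)
  E (east): (row=1, col=0) -> (row=1, col=1)
  N (north): (row=1, col=1) -> (row=0, col=1)
  W (west): (row=0, col=1) -> (row=0, col=0)
Final: (row=0, col=0)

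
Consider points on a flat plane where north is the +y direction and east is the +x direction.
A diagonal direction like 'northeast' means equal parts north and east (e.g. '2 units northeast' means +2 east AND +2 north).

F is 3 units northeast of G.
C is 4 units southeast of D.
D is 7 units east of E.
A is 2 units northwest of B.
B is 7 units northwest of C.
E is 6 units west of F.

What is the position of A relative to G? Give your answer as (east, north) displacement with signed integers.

Place G at the origin (east=0, north=0).
  F is 3 units northeast of G: delta (east=+3, north=+3); F at (east=3, north=3).
  E is 6 units west of F: delta (east=-6, north=+0); E at (east=-3, north=3).
  D is 7 units east of E: delta (east=+7, north=+0); D at (east=4, north=3).
  C is 4 units southeast of D: delta (east=+4, north=-4); C at (east=8, north=-1).
  B is 7 units northwest of C: delta (east=-7, north=+7); B at (east=1, north=6).
  A is 2 units northwest of B: delta (east=-2, north=+2); A at (east=-1, north=8).
Therefore A relative to G: (east=-1, north=8).

Answer: A is at (east=-1, north=8) relative to G.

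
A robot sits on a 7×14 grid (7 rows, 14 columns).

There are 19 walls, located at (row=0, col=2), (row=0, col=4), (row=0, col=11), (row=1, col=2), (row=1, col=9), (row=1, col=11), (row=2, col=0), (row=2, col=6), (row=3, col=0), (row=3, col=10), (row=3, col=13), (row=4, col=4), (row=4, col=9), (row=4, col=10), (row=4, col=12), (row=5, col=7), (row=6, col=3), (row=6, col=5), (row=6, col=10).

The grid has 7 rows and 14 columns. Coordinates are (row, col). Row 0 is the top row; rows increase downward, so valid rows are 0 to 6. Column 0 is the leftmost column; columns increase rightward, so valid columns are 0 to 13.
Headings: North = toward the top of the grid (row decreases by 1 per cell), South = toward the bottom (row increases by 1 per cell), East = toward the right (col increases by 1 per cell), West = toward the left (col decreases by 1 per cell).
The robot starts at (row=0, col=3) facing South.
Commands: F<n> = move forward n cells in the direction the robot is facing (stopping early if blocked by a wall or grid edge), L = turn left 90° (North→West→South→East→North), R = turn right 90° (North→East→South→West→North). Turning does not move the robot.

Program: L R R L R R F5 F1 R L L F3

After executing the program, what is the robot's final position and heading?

Answer: Final position: (row=0, col=3), facing West

Derivation:
Start: (row=0, col=3), facing South
  L: turn left, now facing East
  R: turn right, now facing South
  R: turn right, now facing West
  L: turn left, now facing South
  R: turn right, now facing West
  R: turn right, now facing North
  F5: move forward 0/5 (blocked), now at (row=0, col=3)
  F1: move forward 0/1 (blocked), now at (row=0, col=3)
  R: turn right, now facing East
  L: turn left, now facing North
  L: turn left, now facing West
  F3: move forward 0/3 (blocked), now at (row=0, col=3)
Final: (row=0, col=3), facing West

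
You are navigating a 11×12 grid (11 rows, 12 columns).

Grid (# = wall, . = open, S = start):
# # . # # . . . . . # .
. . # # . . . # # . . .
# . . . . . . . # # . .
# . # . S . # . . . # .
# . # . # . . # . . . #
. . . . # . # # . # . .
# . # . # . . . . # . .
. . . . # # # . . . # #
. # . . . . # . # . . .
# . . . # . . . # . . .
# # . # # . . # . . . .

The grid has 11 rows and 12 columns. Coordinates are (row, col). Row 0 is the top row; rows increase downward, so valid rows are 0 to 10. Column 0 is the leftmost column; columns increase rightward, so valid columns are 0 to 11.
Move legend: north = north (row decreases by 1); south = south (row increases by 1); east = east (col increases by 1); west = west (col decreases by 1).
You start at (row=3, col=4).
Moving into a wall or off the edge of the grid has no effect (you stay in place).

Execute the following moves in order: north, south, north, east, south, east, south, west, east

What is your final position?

Start: (row=3, col=4)
  north (north): (row=3, col=4) -> (row=2, col=4)
  south (south): (row=2, col=4) -> (row=3, col=4)
  north (north): (row=3, col=4) -> (row=2, col=4)
  east (east): (row=2, col=4) -> (row=2, col=5)
  south (south): (row=2, col=5) -> (row=3, col=5)
  east (east): blocked, stay at (row=3, col=5)
  south (south): (row=3, col=5) -> (row=4, col=5)
  west (west): blocked, stay at (row=4, col=5)
  east (east): (row=4, col=5) -> (row=4, col=6)
Final: (row=4, col=6)

Answer: Final position: (row=4, col=6)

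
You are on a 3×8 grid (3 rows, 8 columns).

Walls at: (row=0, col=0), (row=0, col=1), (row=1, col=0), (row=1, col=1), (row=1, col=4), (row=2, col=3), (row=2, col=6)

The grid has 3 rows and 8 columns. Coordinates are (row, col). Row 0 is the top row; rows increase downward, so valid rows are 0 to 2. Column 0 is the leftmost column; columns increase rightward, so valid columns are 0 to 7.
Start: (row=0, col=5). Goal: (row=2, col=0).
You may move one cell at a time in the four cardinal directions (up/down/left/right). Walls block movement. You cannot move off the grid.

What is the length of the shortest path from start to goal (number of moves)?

Answer: Shortest path length: 7

Derivation:
BFS from (row=0, col=5) until reaching (row=2, col=0):
  Distance 0: (row=0, col=5)
  Distance 1: (row=0, col=4), (row=0, col=6), (row=1, col=5)
  Distance 2: (row=0, col=3), (row=0, col=7), (row=1, col=6), (row=2, col=5)
  Distance 3: (row=0, col=2), (row=1, col=3), (row=1, col=7), (row=2, col=4)
  Distance 4: (row=1, col=2), (row=2, col=7)
  Distance 5: (row=2, col=2)
  Distance 6: (row=2, col=1)
  Distance 7: (row=2, col=0)  <- goal reached here
One shortest path (7 moves): (row=0, col=5) -> (row=0, col=4) -> (row=0, col=3) -> (row=0, col=2) -> (row=1, col=2) -> (row=2, col=2) -> (row=2, col=1) -> (row=2, col=0)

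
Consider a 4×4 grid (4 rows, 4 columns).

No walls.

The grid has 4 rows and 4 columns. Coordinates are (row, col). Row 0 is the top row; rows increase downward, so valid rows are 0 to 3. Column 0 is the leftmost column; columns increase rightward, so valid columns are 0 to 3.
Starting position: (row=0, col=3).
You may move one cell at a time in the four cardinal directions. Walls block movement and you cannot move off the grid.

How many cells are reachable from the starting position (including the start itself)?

Answer: Reachable cells: 16

Derivation:
BFS flood-fill from (row=0, col=3):
  Distance 0: (row=0, col=3)
  Distance 1: (row=0, col=2), (row=1, col=3)
  Distance 2: (row=0, col=1), (row=1, col=2), (row=2, col=3)
  Distance 3: (row=0, col=0), (row=1, col=1), (row=2, col=2), (row=3, col=3)
  Distance 4: (row=1, col=0), (row=2, col=1), (row=3, col=2)
  Distance 5: (row=2, col=0), (row=3, col=1)
  Distance 6: (row=3, col=0)
Total reachable: 16 (grid has 16 open cells total)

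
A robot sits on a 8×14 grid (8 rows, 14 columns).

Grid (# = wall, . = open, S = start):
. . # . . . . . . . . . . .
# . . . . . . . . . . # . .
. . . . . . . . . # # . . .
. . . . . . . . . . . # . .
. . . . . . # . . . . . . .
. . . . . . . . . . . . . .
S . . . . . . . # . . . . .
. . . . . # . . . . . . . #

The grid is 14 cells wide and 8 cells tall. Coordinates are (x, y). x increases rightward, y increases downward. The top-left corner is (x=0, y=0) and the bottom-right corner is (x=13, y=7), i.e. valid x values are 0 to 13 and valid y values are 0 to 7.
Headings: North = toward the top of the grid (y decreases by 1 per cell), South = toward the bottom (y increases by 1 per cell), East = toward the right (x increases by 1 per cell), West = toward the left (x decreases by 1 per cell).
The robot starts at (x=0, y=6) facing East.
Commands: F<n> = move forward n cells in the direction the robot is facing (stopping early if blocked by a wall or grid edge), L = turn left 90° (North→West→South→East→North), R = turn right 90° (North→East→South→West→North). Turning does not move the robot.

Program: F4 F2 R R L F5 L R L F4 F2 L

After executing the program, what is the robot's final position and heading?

Answer: Final position: (x=12, y=7), facing North

Derivation:
Start: (x=0, y=6), facing East
  F4: move forward 4, now at (x=4, y=6)
  F2: move forward 2, now at (x=6, y=6)
  R: turn right, now facing South
  R: turn right, now facing West
  L: turn left, now facing South
  F5: move forward 1/5 (blocked), now at (x=6, y=7)
  L: turn left, now facing East
  R: turn right, now facing South
  L: turn left, now facing East
  F4: move forward 4, now at (x=10, y=7)
  F2: move forward 2, now at (x=12, y=7)
  L: turn left, now facing North
Final: (x=12, y=7), facing North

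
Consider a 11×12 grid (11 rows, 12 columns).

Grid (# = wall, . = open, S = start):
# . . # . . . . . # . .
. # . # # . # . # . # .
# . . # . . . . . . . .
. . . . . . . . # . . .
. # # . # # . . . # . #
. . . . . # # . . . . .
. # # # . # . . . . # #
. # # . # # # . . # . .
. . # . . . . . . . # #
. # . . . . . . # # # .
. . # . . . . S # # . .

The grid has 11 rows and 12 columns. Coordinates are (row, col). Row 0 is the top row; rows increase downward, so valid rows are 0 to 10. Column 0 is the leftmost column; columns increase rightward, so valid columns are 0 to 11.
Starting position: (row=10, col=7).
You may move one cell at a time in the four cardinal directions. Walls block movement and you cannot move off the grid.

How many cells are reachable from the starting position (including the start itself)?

BFS flood-fill from (row=10, col=7):
  Distance 0: (row=10, col=7)
  Distance 1: (row=9, col=7), (row=10, col=6)
  Distance 2: (row=8, col=7), (row=9, col=6), (row=10, col=5)
  Distance 3: (row=7, col=7), (row=8, col=6), (row=8, col=8), (row=9, col=5), (row=10, col=4)
  Distance 4: (row=6, col=7), (row=7, col=8), (row=8, col=5), (row=8, col=9), (row=9, col=4), (row=10, col=3)
  Distance 5: (row=5, col=7), (row=6, col=6), (row=6, col=8), (row=8, col=4), (row=9, col=3)
  Distance 6: (row=4, col=7), (row=5, col=8), (row=6, col=9), (row=8, col=3), (row=9, col=2)
  Distance 7: (row=3, col=7), (row=4, col=6), (row=4, col=8), (row=5, col=9), (row=7, col=3)
  Distance 8: (row=2, col=7), (row=3, col=6), (row=5, col=10)
  Distance 9: (row=1, col=7), (row=2, col=6), (row=2, col=8), (row=3, col=5), (row=4, col=10), (row=5, col=11)
  Distance 10: (row=0, col=7), (row=2, col=5), (row=2, col=9), (row=3, col=4), (row=3, col=10)
  Distance 11: (row=0, col=6), (row=0, col=8), (row=1, col=5), (row=1, col=9), (row=2, col=4), (row=2, col=10), (row=3, col=3), (row=3, col=9), (row=3, col=11)
  Distance 12: (row=0, col=5), (row=2, col=11), (row=3, col=2), (row=4, col=3)
  Distance 13: (row=0, col=4), (row=1, col=11), (row=2, col=2), (row=3, col=1), (row=5, col=3)
  Distance 14: (row=0, col=11), (row=1, col=2), (row=2, col=1), (row=3, col=0), (row=5, col=2), (row=5, col=4)
  Distance 15: (row=0, col=2), (row=0, col=10), (row=4, col=0), (row=5, col=1), (row=6, col=4)
  Distance 16: (row=0, col=1), (row=5, col=0)
  Distance 17: (row=6, col=0)
  Distance 18: (row=7, col=0)
  Distance 19: (row=8, col=0)
  Distance 20: (row=8, col=1), (row=9, col=0)
  Distance 21: (row=10, col=0)
  Distance 22: (row=10, col=1)
Total reachable: 84 (grid has 90 open cells total)

Answer: Reachable cells: 84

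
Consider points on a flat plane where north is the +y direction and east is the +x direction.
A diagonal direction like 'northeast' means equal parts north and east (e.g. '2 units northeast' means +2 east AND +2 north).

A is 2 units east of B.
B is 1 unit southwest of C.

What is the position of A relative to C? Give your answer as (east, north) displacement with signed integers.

Place C at the origin (east=0, north=0).
  B is 1 unit southwest of C: delta (east=-1, north=-1); B at (east=-1, north=-1).
  A is 2 units east of B: delta (east=+2, north=+0); A at (east=1, north=-1).
Therefore A relative to C: (east=1, north=-1).

Answer: A is at (east=1, north=-1) relative to C.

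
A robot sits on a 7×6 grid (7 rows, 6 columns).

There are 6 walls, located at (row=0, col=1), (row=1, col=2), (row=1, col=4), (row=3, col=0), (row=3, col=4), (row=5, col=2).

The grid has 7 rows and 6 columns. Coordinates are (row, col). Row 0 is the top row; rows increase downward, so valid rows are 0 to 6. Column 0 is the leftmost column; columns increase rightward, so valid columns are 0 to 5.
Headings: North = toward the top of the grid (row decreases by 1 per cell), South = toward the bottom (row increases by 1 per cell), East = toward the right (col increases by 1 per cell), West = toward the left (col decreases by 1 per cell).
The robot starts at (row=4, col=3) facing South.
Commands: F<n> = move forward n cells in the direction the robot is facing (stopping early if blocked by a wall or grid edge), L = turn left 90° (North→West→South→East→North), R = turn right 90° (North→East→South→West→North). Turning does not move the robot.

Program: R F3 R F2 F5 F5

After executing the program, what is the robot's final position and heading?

Answer: Final position: (row=4, col=0), facing North

Derivation:
Start: (row=4, col=3), facing South
  R: turn right, now facing West
  F3: move forward 3, now at (row=4, col=0)
  R: turn right, now facing North
  F2: move forward 0/2 (blocked), now at (row=4, col=0)
  F5: move forward 0/5 (blocked), now at (row=4, col=0)
  F5: move forward 0/5 (blocked), now at (row=4, col=0)
Final: (row=4, col=0), facing North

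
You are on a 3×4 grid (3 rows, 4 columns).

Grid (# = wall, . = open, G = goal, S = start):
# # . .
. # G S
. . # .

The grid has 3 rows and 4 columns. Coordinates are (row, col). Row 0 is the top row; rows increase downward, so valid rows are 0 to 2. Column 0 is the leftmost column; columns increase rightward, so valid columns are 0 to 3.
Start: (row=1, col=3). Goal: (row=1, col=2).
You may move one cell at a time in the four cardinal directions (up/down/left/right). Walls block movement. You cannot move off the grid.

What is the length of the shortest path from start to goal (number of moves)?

Answer: Shortest path length: 1

Derivation:
BFS from (row=1, col=3) until reaching (row=1, col=2):
  Distance 0: (row=1, col=3)
  Distance 1: (row=0, col=3), (row=1, col=2), (row=2, col=3)  <- goal reached here
One shortest path (1 moves): (row=1, col=3) -> (row=1, col=2)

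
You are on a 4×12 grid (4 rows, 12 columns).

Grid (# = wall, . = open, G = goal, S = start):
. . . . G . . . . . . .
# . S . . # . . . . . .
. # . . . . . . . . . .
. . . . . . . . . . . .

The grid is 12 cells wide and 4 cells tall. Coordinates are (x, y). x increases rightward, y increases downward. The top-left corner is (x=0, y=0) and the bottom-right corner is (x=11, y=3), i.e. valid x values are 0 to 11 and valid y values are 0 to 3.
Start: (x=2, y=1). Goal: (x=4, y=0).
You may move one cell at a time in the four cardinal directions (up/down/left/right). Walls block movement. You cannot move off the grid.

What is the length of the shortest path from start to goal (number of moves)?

Answer: Shortest path length: 3

Derivation:
BFS from (x=2, y=1) until reaching (x=4, y=0):
  Distance 0: (x=2, y=1)
  Distance 1: (x=2, y=0), (x=1, y=1), (x=3, y=1), (x=2, y=2)
  Distance 2: (x=1, y=0), (x=3, y=0), (x=4, y=1), (x=3, y=2), (x=2, y=3)
  Distance 3: (x=0, y=0), (x=4, y=0), (x=4, y=2), (x=1, y=3), (x=3, y=3)  <- goal reached here
One shortest path (3 moves): (x=2, y=1) -> (x=3, y=1) -> (x=4, y=1) -> (x=4, y=0)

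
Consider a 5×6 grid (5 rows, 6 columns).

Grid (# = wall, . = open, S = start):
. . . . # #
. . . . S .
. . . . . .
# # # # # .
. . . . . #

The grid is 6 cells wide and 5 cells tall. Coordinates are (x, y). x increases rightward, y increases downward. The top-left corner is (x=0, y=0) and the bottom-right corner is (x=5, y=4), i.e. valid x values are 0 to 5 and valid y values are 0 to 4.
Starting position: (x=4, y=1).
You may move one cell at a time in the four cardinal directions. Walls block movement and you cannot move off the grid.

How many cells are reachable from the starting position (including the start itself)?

Answer: Reachable cells: 17

Derivation:
BFS flood-fill from (x=4, y=1):
  Distance 0: (x=4, y=1)
  Distance 1: (x=3, y=1), (x=5, y=1), (x=4, y=2)
  Distance 2: (x=3, y=0), (x=2, y=1), (x=3, y=2), (x=5, y=2)
  Distance 3: (x=2, y=0), (x=1, y=1), (x=2, y=2), (x=5, y=3)
  Distance 4: (x=1, y=0), (x=0, y=1), (x=1, y=2)
  Distance 5: (x=0, y=0), (x=0, y=2)
Total reachable: 17 (grid has 22 open cells total)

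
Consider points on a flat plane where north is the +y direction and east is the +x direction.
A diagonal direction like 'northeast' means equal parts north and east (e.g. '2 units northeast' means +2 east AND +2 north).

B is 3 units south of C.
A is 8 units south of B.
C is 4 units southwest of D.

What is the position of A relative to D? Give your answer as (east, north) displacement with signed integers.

Place D at the origin (east=0, north=0).
  C is 4 units southwest of D: delta (east=-4, north=-4); C at (east=-4, north=-4).
  B is 3 units south of C: delta (east=+0, north=-3); B at (east=-4, north=-7).
  A is 8 units south of B: delta (east=+0, north=-8); A at (east=-4, north=-15).
Therefore A relative to D: (east=-4, north=-15).

Answer: A is at (east=-4, north=-15) relative to D.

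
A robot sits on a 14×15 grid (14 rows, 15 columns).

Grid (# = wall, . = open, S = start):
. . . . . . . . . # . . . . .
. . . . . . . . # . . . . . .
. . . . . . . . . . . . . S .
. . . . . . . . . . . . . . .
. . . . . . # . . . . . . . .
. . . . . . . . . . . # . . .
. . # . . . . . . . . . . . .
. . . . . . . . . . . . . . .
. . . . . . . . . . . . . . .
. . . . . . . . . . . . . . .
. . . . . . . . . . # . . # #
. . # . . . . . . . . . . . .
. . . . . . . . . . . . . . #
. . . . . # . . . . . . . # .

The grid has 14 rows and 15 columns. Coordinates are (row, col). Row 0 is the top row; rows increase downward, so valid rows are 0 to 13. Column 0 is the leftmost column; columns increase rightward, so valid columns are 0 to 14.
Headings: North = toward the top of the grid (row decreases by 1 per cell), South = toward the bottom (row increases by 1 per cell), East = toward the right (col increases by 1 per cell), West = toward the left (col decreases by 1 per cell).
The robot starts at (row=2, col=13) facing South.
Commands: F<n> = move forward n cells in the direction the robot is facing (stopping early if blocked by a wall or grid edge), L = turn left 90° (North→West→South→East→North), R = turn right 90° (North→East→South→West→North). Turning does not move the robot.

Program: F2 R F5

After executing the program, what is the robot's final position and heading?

Answer: Final position: (row=4, col=8), facing West

Derivation:
Start: (row=2, col=13), facing South
  F2: move forward 2, now at (row=4, col=13)
  R: turn right, now facing West
  F5: move forward 5, now at (row=4, col=8)
Final: (row=4, col=8), facing West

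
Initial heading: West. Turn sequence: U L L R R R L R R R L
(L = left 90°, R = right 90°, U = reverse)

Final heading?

Answer: Final heading: West

Derivation:
Start: West
  U (U-turn (180°)) -> East
  L (left (90° counter-clockwise)) -> North
  L (left (90° counter-clockwise)) -> West
  R (right (90° clockwise)) -> North
  R (right (90° clockwise)) -> East
  R (right (90° clockwise)) -> South
  L (left (90° counter-clockwise)) -> East
  R (right (90° clockwise)) -> South
  R (right (90° clockwise)) -> West
  R (right (90° clockwise)) -> North
  L (left (90° counter-clockwise)) -> West
Final: West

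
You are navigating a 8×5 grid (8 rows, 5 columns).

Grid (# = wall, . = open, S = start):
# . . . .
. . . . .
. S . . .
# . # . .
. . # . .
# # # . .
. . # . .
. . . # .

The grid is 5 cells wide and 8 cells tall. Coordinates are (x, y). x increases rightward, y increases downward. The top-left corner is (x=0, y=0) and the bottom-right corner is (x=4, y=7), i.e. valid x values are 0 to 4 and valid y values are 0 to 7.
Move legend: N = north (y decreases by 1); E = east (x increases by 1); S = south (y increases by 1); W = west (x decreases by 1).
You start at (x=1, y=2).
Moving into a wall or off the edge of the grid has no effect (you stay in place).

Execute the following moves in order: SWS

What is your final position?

Answer: Final position: (x=1, y=4)

Derivation:
Start: (x=1, y=2)
  S (south): (x=1, y=2) -> (x=1, y=3)
  W (west): blocked, stay at (x=1, y=3)
  S (south): (x=1, y=3) -> (x=1, y=4)
Final: (x=1, y=4)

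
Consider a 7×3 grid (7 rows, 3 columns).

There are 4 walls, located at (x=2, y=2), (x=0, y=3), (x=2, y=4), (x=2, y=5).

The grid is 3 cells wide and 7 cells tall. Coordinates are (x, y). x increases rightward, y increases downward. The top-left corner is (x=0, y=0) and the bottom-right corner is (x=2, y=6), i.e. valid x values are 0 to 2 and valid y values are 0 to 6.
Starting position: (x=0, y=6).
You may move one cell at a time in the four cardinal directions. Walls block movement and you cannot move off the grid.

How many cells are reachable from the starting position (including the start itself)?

Answer: Reachable cells: 17

Derivation:
BFS flood-fill from (x=0, y=6):
  Distance 0: (x=0, y=6)
  Distance 1: (x=0, y=5), (x=1, y=6)
  Distance 2: (x=0, y=4), (x=1, y=5), (x=2, y=6)
  Distance 3: (x=1, y=4)
  Distance 4: (x=1, y=3)
  Distance 5: (x=1, y=2), (x=2, y=3)
  Distance 6: (x=1, y=1), (x=0, y=2)
  Distance 7: (x=1, y=0), (x=0, y=1), (x=2, y=1)
  Distance 8: (x=0, y=0), (x=2, y=0)
Total reachable: 17 (grid has 17 open cells total)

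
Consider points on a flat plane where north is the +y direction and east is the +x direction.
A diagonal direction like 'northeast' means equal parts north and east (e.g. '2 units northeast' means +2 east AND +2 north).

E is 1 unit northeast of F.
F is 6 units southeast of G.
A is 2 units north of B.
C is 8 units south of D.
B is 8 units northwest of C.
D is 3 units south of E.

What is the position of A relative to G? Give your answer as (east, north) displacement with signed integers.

Answer: A is at (east=-1, north=-6) relative to G.

Derivation:
Place G at the origin (east=0, north=0).
  F is 6 units southeast of G: delta (east=+6, north=-6); F at (east=6, north=-6).
  E is 1 unit northeast of F: delta (east=+1, north=+1); E at (east=7, north=-5).
  D is 3 units south of E: delta (east=+0, north=-3); D at (east=7, north=-8).
  C is 8 units south of D: delta (east=+0, north=-8); C at (east=7, north=-16).
  B is 8 units northwest of C: delta (east=-8, north=+8); B at (east=-1, north=-8).
  A is 2 units north of B: delta (east=+0, north=+2); A at (east=-1, north=-6).
Therefore A relative to G: (east=-1, north=-6).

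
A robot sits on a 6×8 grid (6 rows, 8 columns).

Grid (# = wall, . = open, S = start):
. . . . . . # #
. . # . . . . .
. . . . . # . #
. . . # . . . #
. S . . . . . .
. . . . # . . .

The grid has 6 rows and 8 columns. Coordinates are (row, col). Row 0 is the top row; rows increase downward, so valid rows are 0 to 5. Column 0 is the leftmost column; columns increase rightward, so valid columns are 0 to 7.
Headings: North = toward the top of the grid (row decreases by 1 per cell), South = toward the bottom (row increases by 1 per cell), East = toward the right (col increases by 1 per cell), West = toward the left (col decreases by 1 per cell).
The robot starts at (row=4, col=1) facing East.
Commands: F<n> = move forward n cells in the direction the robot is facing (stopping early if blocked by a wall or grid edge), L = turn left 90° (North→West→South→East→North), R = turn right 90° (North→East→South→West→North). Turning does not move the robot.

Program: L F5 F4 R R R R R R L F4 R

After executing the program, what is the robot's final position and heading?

Answer: Final position: (row=0, col=5), facing South

Derivation:
Start: (row=4, col=1), facing East
  L: turn left, now facing North
  F5: move forward 4/5 (blocked), now at (row=0, col=1)
  F4: move forward 0/4 (blocked), now at (row=0, col=1)
  R: turn right, now facing East
  R: turn right, now facing South
  R: turn right, now facing West
  R: turn right, now facing North
  R: turn right, now facing East
  R: turn right, now facing South
  L: turn left, now facing East
  F4: move forward 4, now at (row=0, col=5)
  R: turn right, now facing South
Final: (row=0, col=5), facing South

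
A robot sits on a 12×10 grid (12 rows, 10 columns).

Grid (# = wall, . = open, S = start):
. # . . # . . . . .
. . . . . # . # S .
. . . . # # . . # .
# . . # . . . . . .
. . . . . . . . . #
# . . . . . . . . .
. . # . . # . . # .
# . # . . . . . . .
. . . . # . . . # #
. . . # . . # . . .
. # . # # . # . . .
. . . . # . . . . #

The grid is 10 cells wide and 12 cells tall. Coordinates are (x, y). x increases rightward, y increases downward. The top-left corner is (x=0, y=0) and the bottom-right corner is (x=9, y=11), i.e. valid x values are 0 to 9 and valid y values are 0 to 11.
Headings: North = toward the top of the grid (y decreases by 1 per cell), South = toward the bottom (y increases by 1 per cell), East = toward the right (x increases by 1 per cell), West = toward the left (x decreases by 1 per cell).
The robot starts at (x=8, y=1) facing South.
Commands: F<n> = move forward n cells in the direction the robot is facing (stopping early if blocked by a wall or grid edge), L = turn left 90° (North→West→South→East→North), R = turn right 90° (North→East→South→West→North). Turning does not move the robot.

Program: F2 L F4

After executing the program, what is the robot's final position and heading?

Answer: Final position: (x=9, y=1), facing East

Derivation:
Start: (x=8, y=1), facing South
  F2: move forward 0/2 (blocked), now at (x=8, y=1)
  L: turn left, now facing East
  F4: move forward 1/4 (blocked), now at (x=9, y=1)
Final: (x=9, y=1), facing East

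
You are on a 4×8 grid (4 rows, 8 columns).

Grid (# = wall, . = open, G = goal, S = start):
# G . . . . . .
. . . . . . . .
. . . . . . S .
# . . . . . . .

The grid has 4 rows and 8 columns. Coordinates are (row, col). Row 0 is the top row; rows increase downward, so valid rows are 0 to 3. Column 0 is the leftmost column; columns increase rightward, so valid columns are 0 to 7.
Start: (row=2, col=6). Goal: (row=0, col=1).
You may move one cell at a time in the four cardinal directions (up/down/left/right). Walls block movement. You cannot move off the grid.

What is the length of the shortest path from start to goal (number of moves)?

BFS from (row=2, col=6) until reaching (row=0, col=1):
  Distance 0: (row=2, col=6)
  Distance 1: (row=1, col=6), (row=2, col=5), (row=2, col=7), (row=3, col=6)
  Distance 2: (row=0, col=6), (row=1, col=5), (row=1, col=7), (row=2, col=4), (row=3, col=5), (row=3, col=7)
  Distance 3: (row=0, col=5), (row=0, col=7), (row=1, col=4), (row=2, col=3), (row=3, col=4)
  Distance 4: (row=0, col=4), (row=1, col=3), (row=2, col=2), (row=3, col=3)
  Distance 5: (row=0, col=3), (row=1, col=2), (row=2, col=1), (row=3, col=2)
  Distance 6: (row=0, col=2), (row=1, col=1), (row=2, col=0), (row=3, col=1)
  Distance 7: (row=0, col=1), (row=1, col=0)  <- goal reached here
One shortest path (7 moves): (row=2, col=6) -> (row=2, col=5) -> (row=2, col=4) -> (row=2, col=3) -> (row=2, col=2) -> (row=2, col=1) -> (row=1, col=1) -> (row=0, col=1)

Answer: Shortest path length: 7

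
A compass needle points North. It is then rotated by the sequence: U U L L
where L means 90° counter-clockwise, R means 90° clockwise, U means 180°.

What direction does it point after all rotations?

Answer: Final heading: South

Derivation:
Start: North
  U (U-turn (180°)) -> South
  U (U-turn (180°)) -> North
  L (left (90° counter-clockwise)) -> West
  L (left (90° counter-clockwise)) -> South
Final: South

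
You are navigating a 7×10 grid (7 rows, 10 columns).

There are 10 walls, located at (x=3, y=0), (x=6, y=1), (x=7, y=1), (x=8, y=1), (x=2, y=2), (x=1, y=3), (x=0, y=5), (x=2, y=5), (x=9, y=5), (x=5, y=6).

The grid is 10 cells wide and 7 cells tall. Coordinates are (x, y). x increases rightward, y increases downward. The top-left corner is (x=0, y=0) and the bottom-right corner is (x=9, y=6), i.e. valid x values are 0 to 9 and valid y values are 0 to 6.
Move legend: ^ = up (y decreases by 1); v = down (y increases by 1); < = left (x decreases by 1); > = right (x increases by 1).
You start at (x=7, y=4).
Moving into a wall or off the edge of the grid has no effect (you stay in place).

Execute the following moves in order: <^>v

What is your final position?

Answer: Final position: (x=7, y=4)

Derivation:
Start: (x=7, y=4)
  < (left): (x=7, y=4) -> (x=6, y=4)
  ^ (up): (x=6, y=4) -> (x=6, y=3)
  > (right): (x=6, y=3) -> (x=7, y=3)
  v (down): (x=7, y=3) -> (x=7, y=4)
Final: (x=7, y=4)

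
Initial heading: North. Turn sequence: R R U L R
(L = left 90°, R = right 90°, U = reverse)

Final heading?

Answer: Final heading: North

Derivation:
Start: North
  R (right (90° clockwise)) -> East
  R (right (90° clockwise)) -> South
  U (U-turn (180°)) -> North
  L (left (90° counter-clockwise)) -> West
  R (right (90° clockwise)) -> North
Final: North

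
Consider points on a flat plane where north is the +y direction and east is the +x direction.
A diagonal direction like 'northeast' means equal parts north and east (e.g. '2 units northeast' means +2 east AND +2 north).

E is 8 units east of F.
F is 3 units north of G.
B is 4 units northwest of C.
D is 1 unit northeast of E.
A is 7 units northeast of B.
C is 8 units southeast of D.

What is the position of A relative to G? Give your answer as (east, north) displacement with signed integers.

Place G at the origin (east=0, north=0).
  F is 3 units north of G: delta (east=+0, north=+3); F at (east=0, north=3).
  E is 8 units east of F: delta (east=+8, north=+0); E at (east=8, north=3).
  D is 1 unit northeast of E: delta (east=+1, north=+1); D at (east=9, north=4).
  C is 8 units southeast of D: delta (east=+8, north=-8); C at (east=17, north=-4).
  B is 4 units northwest of C: delta (east=-4, north=+4); B at (east=13, north=0).
  A is 7 units northeast of B: delta (east=+7, north=+7); A at (east=20, north=7).
Therefore A relative to G: (east=20, north=7).

Answer: A is at (east=20, north=7) relative to G.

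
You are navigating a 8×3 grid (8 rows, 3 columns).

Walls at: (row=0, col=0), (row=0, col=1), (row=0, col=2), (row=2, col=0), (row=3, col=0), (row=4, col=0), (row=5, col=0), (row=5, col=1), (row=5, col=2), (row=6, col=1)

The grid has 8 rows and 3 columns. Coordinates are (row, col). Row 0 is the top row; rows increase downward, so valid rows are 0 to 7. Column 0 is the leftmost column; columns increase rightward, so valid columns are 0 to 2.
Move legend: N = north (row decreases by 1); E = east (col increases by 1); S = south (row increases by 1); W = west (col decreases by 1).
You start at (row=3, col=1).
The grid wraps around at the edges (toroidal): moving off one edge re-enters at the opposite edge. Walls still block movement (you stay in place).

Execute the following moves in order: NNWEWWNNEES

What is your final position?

Start: (row=3, col=1)
  N (north): (row=3, col=1) -> (row=2, col=1)
  N (north): (row=2, col=1) -> (row=1, col=1)
  W (west): (row=1, col=1) -> (row=1, col=0)
  E (east): (row=1, col=0) -> (row=1, col=1)
  W (west): (row=1, col=1) -> (row=1, col=0)
  W (west): (row=1, col=0) -> (row=1, col=2)
  N (north): blocked, stay at (row=1, col=2)
  N (north): blocked, stay at (row=1, col=2)
  E (east): (row=1, col=2) -> (row=1, col=0)
  E (east): (row=1, col=0) -> (row=1, col=1)
  S (south): (row=1, col=1) -> (row=2, col=1)
Final: (row=2, col=1)

Answer: Final position: (row=2, col=1)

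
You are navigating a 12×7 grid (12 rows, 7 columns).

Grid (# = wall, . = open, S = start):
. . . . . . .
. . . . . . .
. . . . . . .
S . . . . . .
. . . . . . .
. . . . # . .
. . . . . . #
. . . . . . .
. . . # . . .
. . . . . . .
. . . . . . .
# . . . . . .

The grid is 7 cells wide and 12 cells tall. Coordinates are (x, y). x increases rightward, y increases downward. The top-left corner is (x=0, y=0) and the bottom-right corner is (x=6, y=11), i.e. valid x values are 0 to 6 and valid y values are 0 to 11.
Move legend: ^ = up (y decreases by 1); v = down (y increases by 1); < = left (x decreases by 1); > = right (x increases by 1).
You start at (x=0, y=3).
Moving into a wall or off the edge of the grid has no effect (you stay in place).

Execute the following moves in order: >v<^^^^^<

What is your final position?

Start: (x=0, y=3)
  > (right): (x=0, y=3) -> (x=1, y=3)
  v (down): (x=1, y=3) -> (x=1, y=4)
  < (left): (x=1, y=4) -> (x=0, y=4)
  ^ (up): (x=0, y=4) -> (x=0, y=3)
  ^ (up): (x=0, y=3) -> (x=0, y=2)
  ^ (up): (x=0, y=2) -> (x=0, y=1)
  ^ (up): (x=0, y=1) -> (x=0, y=0)
  ^ (up): blocked, stay at (x=0, y=0)
  < (left): blocked, stay at (x=0, y=0)
Final: (x=0, y=0)

Answer: Final position: (x=0, y=0)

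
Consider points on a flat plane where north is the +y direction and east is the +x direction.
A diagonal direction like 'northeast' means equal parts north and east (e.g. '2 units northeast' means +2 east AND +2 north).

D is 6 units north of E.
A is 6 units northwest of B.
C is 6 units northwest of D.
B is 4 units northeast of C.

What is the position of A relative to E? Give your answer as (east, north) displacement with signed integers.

Place E at the origin (east=0, north=0).
  D is 6 units north of E: delta (east=+0, north=+6); D at (east=0, north=6).
  C is 6 units northwest of D: delta (east=-6, north=+6); C at (east=-6, north=12).
  B is 4 units northeast of C: delta (east=+4, north=+4); B at (east=-2, north=16).
  A is 6 units northwest of B: delta (east=-6, north=+6); A at (east=-8, north=22).
Therefore A relative to E: (east=-8, north=22).

Answer: A is at (east=-8, north=22) relative to E.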